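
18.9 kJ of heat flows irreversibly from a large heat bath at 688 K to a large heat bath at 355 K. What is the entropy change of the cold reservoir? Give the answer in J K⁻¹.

ΔS_cold = 53.2 J/K

The cold reservoir gains heat Q, so ΔS_cold = +Q/T_C = 18900/355 = 53.2 J/K.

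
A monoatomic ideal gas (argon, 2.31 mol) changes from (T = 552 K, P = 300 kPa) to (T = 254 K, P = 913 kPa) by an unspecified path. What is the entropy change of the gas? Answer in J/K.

ΔS = -58.6 J/K

ΔS = nC_p ln(T₂/T₁) − nR ln(P₂/P₁), with C_p = 5R/2 = 20.79 J mol⁻¹ K⁻¹ for a monoatomic ideal gas.
ΔS = 2.31 × [20.79 × ln(254/552) − 8.314 × ln(913/300)] = -58.6 J/K.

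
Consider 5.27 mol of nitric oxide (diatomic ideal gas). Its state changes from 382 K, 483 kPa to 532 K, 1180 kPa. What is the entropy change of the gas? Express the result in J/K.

ΔS = 11.7 J/K

ΔS = nC_p ln(T₂/T₁) − nR ln(P₂/P₁), with C_p = 7R/2 = 29.1 J mol⁻¹ K⁻¹ for a diatomic ideal gas.
ΔS = 5.27 × [29.1 × ln(532/382) − 8.314 × ln(1180/483)] = 11.7 J/K.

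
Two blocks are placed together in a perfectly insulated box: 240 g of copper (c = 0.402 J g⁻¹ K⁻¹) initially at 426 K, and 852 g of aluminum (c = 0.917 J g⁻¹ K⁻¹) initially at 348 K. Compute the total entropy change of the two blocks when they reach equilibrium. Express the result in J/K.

ΔS_total = 1.85 J/K

Energy balance: T_f = (m₁c₁T₁ + m₂c₂T₂)/(m₁c₁ + m₂c₂) = 356.57 K.
ΔS₁ = m₁c₁ ln(T_f/T₁) = 96.48 × ln(356.57/426) = -17.16 J/K.
ΔS₂ = m₂c₂ ln(T_f/T₂) = 781.284 × ln(356.57/348) = 19.01 J/K.
ΔS_total = -17.16 + 19.01 = 1.85 J/K.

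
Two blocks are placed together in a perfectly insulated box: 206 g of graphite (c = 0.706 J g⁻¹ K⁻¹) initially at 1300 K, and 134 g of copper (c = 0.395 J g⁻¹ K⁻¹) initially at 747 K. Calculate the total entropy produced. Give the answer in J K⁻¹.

Energy balance: T_f = (m₁c₁T₁ + m₂c₂T₂)/(m₁c₁ + m₂c₂) = 1152.4 K.
ΔS₁ = m₁c₁ ln(T_f/T₁) = 145.436 × ln(1152.4/1300) = -17.52 J/K.
ΔS₂ = m₂c₂ ln(T_f/T₂) = 52.93 × ln(1152.4/747) = 22.95 J/K.
ΔS_total = -17.52 + 22.95 = 5.43 J/K.

ΔS_total = 5.43 J/K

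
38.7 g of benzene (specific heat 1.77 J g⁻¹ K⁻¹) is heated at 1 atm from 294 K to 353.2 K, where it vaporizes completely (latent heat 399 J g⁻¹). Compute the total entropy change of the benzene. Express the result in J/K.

Warming step: ΔS₁ = m c ln(T_tr/T_i) = 38.7 × 1.77 × ln(353.2/294) = 12.57 J/K.
Phase change: ΔS₂ = +mL/T_tr = 38.7 × 399 / 353.2 = 43.72 J/K.
ΔS_total = (12.57) + (43.72) = 56.3 J/K.

ΔS = 56.3 J/K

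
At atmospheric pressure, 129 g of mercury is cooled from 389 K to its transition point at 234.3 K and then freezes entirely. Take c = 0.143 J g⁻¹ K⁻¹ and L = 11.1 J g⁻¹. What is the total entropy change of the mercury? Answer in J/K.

ΔS = -15.5 J/K

Cooling step: ΔS₁ = m c ln(T_tr/T_i) = 129 × 0.143 × ln(234.3/389) = -9.352 J/K.
Phase change: ΔS₂ = −mL/T_tr = −129 × 11.1 / 234.3 = -6.111 J/K.
ΔS_total = (-9.352) + (-6.111) = -15.5 J/K.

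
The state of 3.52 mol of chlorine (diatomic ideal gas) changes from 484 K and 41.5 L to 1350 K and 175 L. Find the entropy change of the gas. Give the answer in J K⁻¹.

Entropy is a state function: ΔS = nC_V ln(T₂/T₁) + nR ln(V₂/V₁), with C_V = 5R/2 = 20.79 J mol⁻¹ K⁻¹ for a diatomic ideal gas.
ΔS = 3.52 × [20.79 × ln(1350/484) + 8.314 × ln(175/41.5)] = 117 J/K.

ΔS = 117 J/K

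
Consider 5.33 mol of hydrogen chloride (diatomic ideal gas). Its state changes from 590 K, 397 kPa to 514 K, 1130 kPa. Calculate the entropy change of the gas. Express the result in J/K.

ΔS = nC_p ln(T₂/T₁) − nR ln(P₂/P₁), with C_p = 7R/2 = 29.1 J mol⁻¹ K⁻¹ for a diatomic ideal gas.
ΔS = 5.33 × [29.1 × ln(514/590) − 8.314 × ln(1130/397)] = -67.7 J/K.

ΔS = -67.7 J/K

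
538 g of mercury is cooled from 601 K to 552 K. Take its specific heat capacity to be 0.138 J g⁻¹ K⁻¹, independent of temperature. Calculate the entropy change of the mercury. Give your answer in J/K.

ΔS = ∫dQ_rev/T = m c ln(T₂/T₁) = 538 × 0.138 × ln(552/601) = -6.31 J/K.

ΔS = -6.31 J/K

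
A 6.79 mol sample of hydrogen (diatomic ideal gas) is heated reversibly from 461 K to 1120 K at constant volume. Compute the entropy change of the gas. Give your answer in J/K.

ΔS = 125 J/K

At constant volume, ΔS = nC_V ln(T₂/T₁) with C_V = 5R/2 = 20.79 J mol⁻¹ K⁻¹.
ΔS = 6.79 × 20.79 × ln(1120/461) = 125 J/K.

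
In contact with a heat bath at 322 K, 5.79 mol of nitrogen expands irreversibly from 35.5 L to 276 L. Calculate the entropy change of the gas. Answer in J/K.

ΔS_gas = 98.7 J/K

Entropy is a state function, so ΔS_gas depends only on the end states.
For an isothermal ideal gas ΔS_gas = nR ln(V₂/V₁) = 5.79 × 8.314 × ln(276/35.5) = 98.7 J/K.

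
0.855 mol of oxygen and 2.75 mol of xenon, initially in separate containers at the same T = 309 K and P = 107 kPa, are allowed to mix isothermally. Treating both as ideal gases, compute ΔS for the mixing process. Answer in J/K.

ΔS_mix = 16.4 J/K

Mole fractions: x_A = 0.855/3.6 = 0.237, x_B = 0.763.
ΔS_mix = −R(n_A ln x_A + n_B ln x_B) = −8.314 × (0.855 ln 0.237 + 2.75 ln 0.763) = 16.4 J/K.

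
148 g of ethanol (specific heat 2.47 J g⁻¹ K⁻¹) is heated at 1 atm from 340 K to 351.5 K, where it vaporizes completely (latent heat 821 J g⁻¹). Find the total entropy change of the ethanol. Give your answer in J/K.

ΔS = 358 J/K

Warming step: ΔS₁ = m c ln(T_tr/T_i) = 148 × 2.47 × ln(351.5/340) = 12.16 J/K.
Phase change: ΔS₂ = +mL/T_tr = 148 × 821 / 351.5 = 345.7 J/K.
ΔS_total = (12.16) + (345.7) = 358 J/K.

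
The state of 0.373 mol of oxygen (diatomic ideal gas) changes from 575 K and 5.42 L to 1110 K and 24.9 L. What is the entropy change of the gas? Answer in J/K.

ΔS = 9.83 J/K

Entropy is a state function: ΔS = nC_V ln(T₂/T₁) + nR ln(V₂/V₁), with C_V = 5R/2 = 20.79 J mol⁻¹ K⁻¹ for a diatomic ideal gas.
ΔS = 0.373 × [20.79 × ln(1110/575) + 8.314 × ln(24.9/5.42)] = 9.83 J/K.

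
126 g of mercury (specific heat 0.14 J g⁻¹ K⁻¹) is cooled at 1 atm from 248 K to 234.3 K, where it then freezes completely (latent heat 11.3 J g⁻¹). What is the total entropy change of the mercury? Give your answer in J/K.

ΔS = -7.08 J/K

Cooling step: ΔS₁ = m c ln(T_tr/T_i) = 126 × 0.14 × ln(234.3/248) = -1.002 J/K.
Phase change: ΔS₂ = −mL/T_tr = −126 × 11.3 / 234.3 = -6.077 J/K.
ΔS_total = (-1.002) + (-6.077) = -7.08 J/K.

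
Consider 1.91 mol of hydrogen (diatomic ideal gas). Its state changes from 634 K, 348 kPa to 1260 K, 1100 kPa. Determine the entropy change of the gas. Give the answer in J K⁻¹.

ΔS = nC_p ln(T₂/T₁) − nR ln(P₂/P₁), with C_p = 7R/2 = 29.1 J mol⁻¹ K⁻¹ for a diatomic ideal gas.
ΔS = 1.91 × [29.1 × ln(1260/634) − 8.314 × ln(1100/348)] = 19.9 J/K.

ΔS = 19.9 J/K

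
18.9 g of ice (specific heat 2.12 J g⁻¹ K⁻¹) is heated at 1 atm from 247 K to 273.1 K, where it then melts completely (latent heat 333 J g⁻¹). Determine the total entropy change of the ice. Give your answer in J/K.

ΔS = 27.1 J/K

Warming step: ΔS₁ = m c ln(T_tr/T_i) = 18.9 × 2.12 × ln(273.1/247) = 4.025 J/K.
Phase change: ΔS₂ = +mL/T_tr = 18.9 × 333 / 273.1 = 23.05 J/K.
ΔS_total = (4.025) + (23.05) = 27.1 J/K.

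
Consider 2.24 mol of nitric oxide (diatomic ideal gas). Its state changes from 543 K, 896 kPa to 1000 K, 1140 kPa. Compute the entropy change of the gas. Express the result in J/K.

ΔS = nC_p ln(T₂/T₁) − nR ln(P₂/P₁), with C_p = 7R/2 = 29.1 J mol⁻¹ K⁻¹ for a diatomic ideal gas.
ΔS = 2.24 × [29.1 × ln(1000/543) − 8.314 × ln(1140/896)] = 35.3 J/K.

ΔS = 35.3 J/K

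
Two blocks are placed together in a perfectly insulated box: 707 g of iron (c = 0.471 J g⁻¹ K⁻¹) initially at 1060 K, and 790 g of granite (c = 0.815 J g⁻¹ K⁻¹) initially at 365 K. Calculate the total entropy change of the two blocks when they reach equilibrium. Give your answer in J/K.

Energy balance: T_f = (m₁c₁T₁ + m₂c₂T₂)/(m₁c₁ + m₂c₂) = 601.92 K.
ΔS₁ = m₁c₁ ln(T_f/T₁) = 332.997 × ln(601.92/1060) = -188.4 J/K.
ΔS₂ = m₂c₂ ln(T_f/T₂) = 643.85 × ln(601.92/365) = 322.1 J/K.
ΔS_total = -188.4 + 322.1 = 134 J/K.

ΔS_total = 134 J/K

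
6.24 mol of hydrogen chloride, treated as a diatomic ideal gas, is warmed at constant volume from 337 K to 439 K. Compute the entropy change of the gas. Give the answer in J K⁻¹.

At constant volume, ΔS = nC_V ln(T₂/T₁) with C_V = 5R/2 = 20.79 J mol⁻¹ K⁻¹.
ΔS = 6.24 × 20.79 × ln(439/337) = 34.3 J/K.

ΔS = 34.3 J/K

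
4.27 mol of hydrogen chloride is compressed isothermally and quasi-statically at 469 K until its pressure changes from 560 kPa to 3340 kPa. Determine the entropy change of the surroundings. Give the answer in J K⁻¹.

For an isothermal ideal gas ΔS_gas = nR ln(P₁/P₂) = 4.27 × 8.314 × ln(560/3340) = -63.4 J/K.
The process is reversible, so ΔS_surr = −ΔS_gas = 63.4 J/K and ΔS_universe = 0.

ΔS_surr = 63.4 J/K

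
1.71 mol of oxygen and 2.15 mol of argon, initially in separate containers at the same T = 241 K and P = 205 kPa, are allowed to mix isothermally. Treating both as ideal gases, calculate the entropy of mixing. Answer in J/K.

Mole fractions: x_A = 1.71/3.86 = 0.443, x_B = 0.557.
ΔS_mix = −R(n_A ln x_A + n_B ln x_B) = −8.314 × (1.71 ln 0.443 + 2.15 ln 0.557) = 22 J/K.

ΔS_mix = 22 J/K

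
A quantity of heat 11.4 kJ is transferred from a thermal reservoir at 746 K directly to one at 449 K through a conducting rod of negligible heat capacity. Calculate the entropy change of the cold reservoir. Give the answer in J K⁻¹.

ΔS_cold = 25.4 J/K

The cold reservoir gains heat Q, so ΔS_cold = +Q/T_C = 11400/449 = 25.4 J/K.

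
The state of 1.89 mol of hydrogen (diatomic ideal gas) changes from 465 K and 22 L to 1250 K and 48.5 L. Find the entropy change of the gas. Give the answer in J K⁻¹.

Entropy is a state function: ΔS = nC_V ln(T₂/T₁) + nR ln(V₂/V₁), with C_V = 5R/2 = 20.79 J mol⁻¹ K⁻¹ for a diatomic ideal gas.
ΔS = 1.89 × [20.79 × ln(1250/465) + 8.314 × ln(48.5/22)] = 51.3 J/K.

ΔS = 51.3 J/K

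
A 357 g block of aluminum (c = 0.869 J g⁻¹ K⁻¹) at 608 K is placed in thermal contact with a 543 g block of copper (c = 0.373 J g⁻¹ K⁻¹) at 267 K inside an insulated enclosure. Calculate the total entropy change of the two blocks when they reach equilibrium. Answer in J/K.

Energy balance: T_f = (m₁c₁T₁ + m₂c₂T₂)/(m₁c₁ + m₂c₂) = 473.31 K.
ΔS₁ = m₁c₁ ln(T_f/T₁) = 310.233 × ln(473.31/608) = -77.69 J/K.
ΔS₂ = m₂c₂ ln(T_f/T₂) = 202.539 × ln(473.31/267) = 116 J/K.
ΔS_total = -77.69 + 116 = 38.3 J/K.

ΔS_total = 38.3 J/K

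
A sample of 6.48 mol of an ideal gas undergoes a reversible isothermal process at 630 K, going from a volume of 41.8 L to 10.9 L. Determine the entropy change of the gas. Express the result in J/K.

ΔS_gas = -72.4 J/K

For an isothermal ideal gas ΔS_gas = nR ln(V₂/V₁) = 6.48 × 8.314 × ln(10.9/41.8) = -72.4 J/K.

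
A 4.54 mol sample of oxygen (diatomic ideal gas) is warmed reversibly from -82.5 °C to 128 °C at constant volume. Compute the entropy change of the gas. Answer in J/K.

ΔS = 70.2 J/K

In kelvin: T₁ = 190.65 K, T₂ = 401.15 K. At constant volume, ΔS = nC_V ln(T₂/T₁) with C_V = 5R/2 = 20.79 J mol⁻¹ K⁻¹.
ΔS = 4.54 × 20.79 × ln(401.15/190.65) = 70.2 J/K.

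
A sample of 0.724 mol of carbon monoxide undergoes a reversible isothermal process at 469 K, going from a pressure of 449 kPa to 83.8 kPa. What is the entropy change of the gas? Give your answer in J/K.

For an isothermal ideal gas ΔS_gas = nR ln(P₁/P₂) = 0.724 × 8.314 × ln(449/83.8) = 10.1 J/K.

ΔS_gas = 10.1 J/K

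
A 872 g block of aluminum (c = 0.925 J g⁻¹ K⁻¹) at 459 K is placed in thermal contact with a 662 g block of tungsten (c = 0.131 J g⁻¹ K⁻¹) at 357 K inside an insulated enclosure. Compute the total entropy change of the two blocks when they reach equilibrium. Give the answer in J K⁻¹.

Energy balance: T_f = (m₁c₁T₁ + m₂c₂T₂)/(m₁c₁ + m₂c₂) = 449.1 K.
ΔS₁ = m₁c₁ ln(T_f/T₁) = 806.6 × ln(449.1/459) = -17.59 J/K.
ΔS₂ = m₂c₂ ln(T_f/T₂) = 86.722 × ln(449.1/357) = 19.9 J/K.
ΔS_total = -17.59 + 19.9 = 2.31 J/K.

ΔS_total = 2.31 J/K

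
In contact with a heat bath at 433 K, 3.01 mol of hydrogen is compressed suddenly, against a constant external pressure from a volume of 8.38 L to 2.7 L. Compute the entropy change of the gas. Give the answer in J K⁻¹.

ΔS_gas = -28.3 J/K

Entropy is a state function, so ΔS_gas depends only on the end states.
For an isothermal ideal gas ΔS_gas = nR ln(V₂/V₁) = 3.01 × 8.314 × ln(2.7/8.38) = -28.3 J/K.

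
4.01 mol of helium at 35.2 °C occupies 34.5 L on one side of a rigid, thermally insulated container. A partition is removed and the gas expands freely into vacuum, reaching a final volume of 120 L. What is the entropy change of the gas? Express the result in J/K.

No heat is exchanged and no work is done, so the ideal-gas temperature stays constant.
Entropy is a state function; using a reversible isothermal path, ΔS_gas = nR ln(V₂/V₁) = 4.01 × 8.314 × ln(120/34.5) = 41.6 J/K.

ΔS_gas = 41.6 J/K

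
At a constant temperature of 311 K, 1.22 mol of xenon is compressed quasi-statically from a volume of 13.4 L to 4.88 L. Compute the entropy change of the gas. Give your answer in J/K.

ΔS_gas = -10.2 J/K

For an isothermal ideal gas ΔS_gas = nR ln(V₂/V₁) = 1.22 × 8.314 × ln(4.88/13.4) = -10.2 J/K.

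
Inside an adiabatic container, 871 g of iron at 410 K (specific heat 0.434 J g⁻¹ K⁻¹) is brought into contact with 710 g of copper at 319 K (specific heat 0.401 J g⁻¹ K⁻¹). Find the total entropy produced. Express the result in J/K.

Energy balance: T_f = (m₁c₁T₁ + m₂c₂T₂)/(m₁c₁ + m₂c₂) = 370.91 K.
ΔS₁ = m₁c₁ ln(T_f/T₁) = 378.014 × ln(370.91/410) = -37.88 J/K.
ΔS₂ = m₂c₂ ln(T_f/T₂) = 284.71 × ln(370.91/319) = 42.92 J/K.
ΔS_total = -37.88 + 42.92 = 5.04 J/K.

ΔS_total = 5.04 J/K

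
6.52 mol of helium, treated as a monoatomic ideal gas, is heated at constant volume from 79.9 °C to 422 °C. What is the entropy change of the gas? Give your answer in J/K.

In kelvin: T₁ = 353.05 K, T₂ = 695.15 K. At constant volume, ΔS = nC_V ln(T₂/T₁) with C_V = 3R/2 = 12.47 J mol⁻¹ K⁻¹.
ΔS = 6.52 × 12.47 × ln(695.15/353.05) = 55.1 J/K.

ΔS = 55.1 J/K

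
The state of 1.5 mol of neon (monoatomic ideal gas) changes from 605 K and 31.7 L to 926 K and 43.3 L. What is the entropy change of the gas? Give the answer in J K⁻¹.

Entropy is a state function: ΔS = nC_V ln(T₂/T₁) + nR ln(V₂/V₁), with C_V = 3R/2 = 12.47 J mol⁻¹ K⁻¹ for a monoatomic ideal gas.
ΔS = 1.5 × [12.47 × ln(926/605) + 8.314 × ln(43.3/31.7)] = 11.9 J/K.

ΔS = 11.9 J/K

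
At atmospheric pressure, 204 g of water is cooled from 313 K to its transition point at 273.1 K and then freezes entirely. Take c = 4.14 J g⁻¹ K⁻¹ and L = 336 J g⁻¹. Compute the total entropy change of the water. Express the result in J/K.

Cooling step: ΔS₁ = m c ln(T_tr/T_i) = 204 × 4.14 × ln(273.1/313) = -115.2 J/K.
Phase change: ΔS₂ = −mL/T_tr = −204 × 336 / 273.1 = -251 J/K.
ΔS_total = (-115.2) + (-251) = -366 J/K.

ΔS = -366 J/K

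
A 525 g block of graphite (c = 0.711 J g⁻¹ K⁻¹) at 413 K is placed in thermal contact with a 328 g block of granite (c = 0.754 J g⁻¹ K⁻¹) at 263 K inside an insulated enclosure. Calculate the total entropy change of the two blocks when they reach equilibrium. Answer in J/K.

Energy balance: T_f = (m₁c₁T₁ + m₂c₂T₂)/(m₁c₁ + m₂c₂) = 353.22 K.
ΔS₁ = m₁c₁ ln(T_f/T₁) = 373.275 × ln(353.22/413) = -58.36 J/K.
ΔS₂ = m₂c₂ ln(T_f/T₂) = 247.312 × ln(353.22/263) = 72.94 J/K.
ΔS_total = -58.36 + 72.94 = 14.6 J/K.

ΔS_total = 14.6 J/K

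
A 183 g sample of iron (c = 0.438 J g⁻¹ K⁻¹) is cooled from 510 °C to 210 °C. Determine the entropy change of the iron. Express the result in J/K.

ΔS = -38.7 J/K

In kelvin: T₁ = 783.15 K, T₂ = 483.15 K. ΔS = ∫dQ_rev/T = m c ln(T₂/T₁) = 183 × 0.438 × ln(483.15/783.15) = -38.7 J/K.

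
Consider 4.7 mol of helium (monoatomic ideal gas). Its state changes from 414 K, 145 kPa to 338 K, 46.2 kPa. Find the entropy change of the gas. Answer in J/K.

ΔS = nC_p ln(T₂/T₁) − nR ln(P₂/P₁), with C_p = 5R/2 = 20.79 J mol⁻¹ K⁻¹ for a monoatomic ideal gas.
ΔS = 4.7 × [20.79 × ln(338/414) − 8.314 × ln(46.2/145)] = 24.9 J/K.

ΔS = 24.9 J/K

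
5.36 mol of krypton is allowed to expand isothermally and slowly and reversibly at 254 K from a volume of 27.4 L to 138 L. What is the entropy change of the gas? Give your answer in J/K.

For an isothermal ideal gas ΔS_gas = nR ln(V₂/V₁) = 5.36 × 8.314 × ln(138/27.4) = 72 J/K.

ΔS_gas = 72 J/K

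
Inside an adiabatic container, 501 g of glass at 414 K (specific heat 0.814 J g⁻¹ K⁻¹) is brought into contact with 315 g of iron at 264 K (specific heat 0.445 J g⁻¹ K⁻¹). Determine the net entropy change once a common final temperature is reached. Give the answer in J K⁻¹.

ΔS_total = 9.77 J/K

Energy balance: T_f = (m₁c₁T₁ + m₂c₂T₂)/(m₁c₁ + m₂c₂) = 375.63 K.
ΔS₁ = m₁c₁ ln(T_f/T₁) = 407.814 × ln(375.63/414) = -39.66 J/K.
ΔS₂ = m₂c₂ ln(T_f/T₂) = 140.175 × ln(375.63/264) = 49.43 J/K.
ΔS_total = -39.66 + 49.43 = 9.77 J/K.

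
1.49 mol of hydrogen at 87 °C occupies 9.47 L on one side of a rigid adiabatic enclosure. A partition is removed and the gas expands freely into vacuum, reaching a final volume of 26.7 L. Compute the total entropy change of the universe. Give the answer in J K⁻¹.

ΔS_universe = 12.8 J/K

No heat is exchanged and no work is done, so the ideal-gas temperature stays constant.
Entropy is a state function; using a reversible isothermal path, ΔS_gas = nR ln(V₂/V₁) = 1.49 × 8.314 × ln(26.7/9.47) = 12.8 J/K.
The insulated surroundings exchange no heat, so ΔS_surr = 0 and ΔS_universe = ΔS_gas.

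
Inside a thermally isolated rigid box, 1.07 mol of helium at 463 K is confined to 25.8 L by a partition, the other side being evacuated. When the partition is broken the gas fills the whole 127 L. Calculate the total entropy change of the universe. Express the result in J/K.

ΔS_universe = 14.2 J/K

For an ideal gas in free expansion Q = 0 and W = 0, so T is unchanged.
Entropy is a state function; using a reversible isothermal path, ΔS_gas = nR ln(V₂/V₁) = 1.07 × 8.314 × ln(127/25.8) = 14.2 J/K.
The insulated surroundings exchange no heat, so ΔS_surr = 0 and ΔS_universe = ΔS_gas.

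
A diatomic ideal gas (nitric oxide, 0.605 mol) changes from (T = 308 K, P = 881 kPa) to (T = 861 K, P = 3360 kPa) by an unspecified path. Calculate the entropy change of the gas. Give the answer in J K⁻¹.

ΔS = nC_p ln(T₂/T₁) − nR ln(P₂/P₁), with C_p = 7R/2 = 29.1 J mol⁻¹ K⁻¹ for a diatomic ideal gas.
ΔS = 0.605 × [29.1 × ln(861/308) − 8.314 × ln(3360/881)] = 11.4 J/K.

ΔS = 11.4 J/K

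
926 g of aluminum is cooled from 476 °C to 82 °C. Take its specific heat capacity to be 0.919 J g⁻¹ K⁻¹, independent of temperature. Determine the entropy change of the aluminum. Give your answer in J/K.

In kelvin: T₁ = 749.15 K, T₂ = 355.15 K. ΔS = ∫dQ_rev/T = m c ln(T₂/T₁) = 926 × 0.919 × ln(355.15/749.15) = -635 J/K.

ΔS = -635 J/K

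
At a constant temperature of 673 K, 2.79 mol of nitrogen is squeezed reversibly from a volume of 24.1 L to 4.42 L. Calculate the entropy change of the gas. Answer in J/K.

For an isothermal ideal gas ΔS_gas = nR ln(V₂/V₁) = 2.79 × 8.314 × ln(4.42/24.1) = -39.3 J/K.

ΔS_gas = -39.3 J/K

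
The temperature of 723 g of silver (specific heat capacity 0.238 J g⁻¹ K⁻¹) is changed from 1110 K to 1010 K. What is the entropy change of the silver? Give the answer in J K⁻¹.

ΔS = ∫dQ_rev/T = m c ln(T₂/T₁) = 723 × 0.238 × ln(1010/1110) = -16.2 J/K.

ΔS = -16.2 J/K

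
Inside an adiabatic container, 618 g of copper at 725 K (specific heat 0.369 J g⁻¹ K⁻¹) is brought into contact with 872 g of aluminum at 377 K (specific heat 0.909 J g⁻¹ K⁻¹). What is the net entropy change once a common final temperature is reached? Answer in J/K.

ΔS_total = 42.3 J/K

Energy balance: T_f = (m₁c₁T₁ + m₂c₂T₂)/(m₁c₁ + m₂c₂) = 454.75 K.
ΔS₁ = m₁c₁ ln(T_f/T₁) = 228.042 × ln(454.75/725) = -106.36 J/K.
ΔS₂ = m₂c₂ ln(T_f/T₂) = 792.648 × ln(454.75/377) = 148.62 J/K.
ΔS_total = -106.36 + 148.62 = 42.3 J/K.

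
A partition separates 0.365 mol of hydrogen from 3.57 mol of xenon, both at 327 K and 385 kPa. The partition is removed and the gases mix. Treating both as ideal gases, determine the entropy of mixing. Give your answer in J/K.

ΔS_mix = 10.1 J/K

Mole fractions: x_A = 0.365/3.93 = 0.0928, x_B = 0.907.
ΔS_mix = −R(n_A ln x_A + n_B ln x_B) = −8.314 × (0.365 ln 0.0928 + 3.57 ln 0.907) = 10.1 J/K.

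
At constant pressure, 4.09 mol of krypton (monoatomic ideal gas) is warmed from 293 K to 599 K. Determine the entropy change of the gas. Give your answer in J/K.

ΔS = 60.8 J/K

At constant pressure, ΔS = nC_p ln(T₂/T₁) with C_p = 5R/2 = 20.79 J mol⁻¹ K⁻¹.
ΔS = 4.09 × 20.79 × ln(599/293) = 60.8 J/K.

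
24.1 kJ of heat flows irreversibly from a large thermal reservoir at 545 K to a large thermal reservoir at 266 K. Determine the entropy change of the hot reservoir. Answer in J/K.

The hot reservoir loses heat Q, so ΔS_hot = −Q/T_H = −24100/545 = -44.2 J/K.

ΔS_hot = -44.2 J/K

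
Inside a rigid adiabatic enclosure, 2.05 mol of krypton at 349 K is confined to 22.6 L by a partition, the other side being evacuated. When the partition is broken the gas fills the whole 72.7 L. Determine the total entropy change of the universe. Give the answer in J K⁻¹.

For an ideal gas in free expansion Q = 0 and W = 0, so T is unchanged.
Entropy is a state function; using a reversible isothermal path, ΔS_gas = nR ln(V₂/V₁) = 2.05 × 8.314 × ln(72.7/22.6) = 19.9 J/K.
The insulated surroundings exchange no heat, so ΔS_surr = 0 and ΔS_universe = ΔS_gas.

ΔS_universe = 19.9 J/K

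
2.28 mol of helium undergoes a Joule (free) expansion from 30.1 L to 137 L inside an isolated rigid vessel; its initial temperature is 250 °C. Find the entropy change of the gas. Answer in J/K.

ΔS_gas = 28.7 J/K

For an ideal gas in free expansion Q = 0 and W = 0, so T is unchanged.
Entropy is a state function; using a reversible isothermal path, ΔS_gas = nR ln(V₂/V₁) = 2.28 × 8.314 × ln(137/30.1) = 28.7 J/K.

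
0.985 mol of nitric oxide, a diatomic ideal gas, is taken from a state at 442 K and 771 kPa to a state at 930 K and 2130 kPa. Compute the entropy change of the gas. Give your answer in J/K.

ΔS = nC_p ln(T₂/T₁) − nR ln(P₂/P₁), with C_p = 7R/2 = 29.1 J mol⁻¹ K⁻¹ for a diatomic ideal gas.
ΔS = 0.985 × [29.1 × ln(930/442) − 8.314 × ln(2130/771)] = 13 J/K.

ΔS = 13 J/K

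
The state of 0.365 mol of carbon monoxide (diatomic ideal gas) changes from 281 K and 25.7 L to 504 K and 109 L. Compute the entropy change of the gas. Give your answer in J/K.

ΔS = 8.82 J/K

Entropy is a state function: ΔS = nC_V ln(T₂/T₁) + nR ln(V₂/V₁), with C_V = 5R/2 = 20.79 J mol⁻¹ K⁻¹ for a diatomic ideal gas.
ΔS = 0.365 × [20.79 × ln(504/281) + 8.314 × ln(109/25.7)] = 8.82 J/K.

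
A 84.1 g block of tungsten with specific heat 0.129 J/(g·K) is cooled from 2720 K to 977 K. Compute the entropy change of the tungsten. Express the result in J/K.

ΔS = -11.1 J/K

ΔS = ∫dQ_rev/T = m c ln(T₂/T₁) = 84.1 × 0.129 × ln(977/2720) = -11.1 J/K.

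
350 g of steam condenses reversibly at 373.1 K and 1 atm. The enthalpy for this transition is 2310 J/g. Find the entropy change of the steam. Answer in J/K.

ΔS = -2170 J/K

Heat released by the substance: Q = −mL = −350 × 2310 = −808500 J.
At constant T, ΔS = Q_rev/T = −808500 / 373.1 = -2170 J/K.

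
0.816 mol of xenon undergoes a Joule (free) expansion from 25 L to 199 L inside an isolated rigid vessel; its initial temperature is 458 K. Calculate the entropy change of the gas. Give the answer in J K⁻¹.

ΔS_gas = 14.1 J/K

For an ideal gas in free expansion Q = 0 and W = 0, so T is unchanged.
Entropy is a state function; using a reversible isothermal path, ΔS_gas = nR ln(V₂/V₁) = 0.816 × 8.314 × ln(199/25) = 14.1 J/K.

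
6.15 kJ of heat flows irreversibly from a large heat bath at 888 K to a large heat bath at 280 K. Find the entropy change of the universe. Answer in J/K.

ΔS_hot = −Q/T_H = −6150/888 = -6.926 J/K and ΔS_cold = +Q/T_C = 6150/280 = 21.96 J/K.
ΔS_total = -6.926 + 21.96 = 15 J/K, positive as the second law requires.

ΔS_total = 15 J/K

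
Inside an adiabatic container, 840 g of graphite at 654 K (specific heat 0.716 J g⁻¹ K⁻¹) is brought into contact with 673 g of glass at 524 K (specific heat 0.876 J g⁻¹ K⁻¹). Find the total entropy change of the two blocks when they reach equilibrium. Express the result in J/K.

ΔS_total = 7.29 J/K

Energy balance: T_f = (m₁c₁T₁ + m₂c₂T₂)/(m₁c₁ + m₂c₂) = 589.65 K.
ΔS₁ = m₁c₁ ln(T_f/T₁) = 601.44 × ln(589.65/654) = -62.3 J/K.
ΔS₂ = m₂c₂ ln(T_f/T₂) = 589.548 × ln(589.65/524) = 69.59 J/K.
ΔS_total = -62.3 + 69.59 = 7.29 J/K.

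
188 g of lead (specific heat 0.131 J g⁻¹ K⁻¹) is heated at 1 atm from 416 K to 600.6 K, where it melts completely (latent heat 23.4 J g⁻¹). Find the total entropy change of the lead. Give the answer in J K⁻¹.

ΔS = 16.4 J/K

Warming step: ΔS₁ = m c ln(T_tr/T_i) = 188 × 0.131 × ln(600.6/416) = 9.044 J/K.
Phase change: ΔS₂ = +mL/T_tr = 188 × 23.4 / 600.6 = 7.325 J/K.
ΔS_total = (9.044) + (7.325) = 16.4 J/K.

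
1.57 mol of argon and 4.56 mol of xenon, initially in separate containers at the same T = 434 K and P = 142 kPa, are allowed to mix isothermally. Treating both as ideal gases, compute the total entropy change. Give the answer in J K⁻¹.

Mole fractions: x_A = 1.57/6.13 = 0.256, x_B = 0.744.
ΔS_mix = −R(n_A ln x_A + n_B ln x_B) = −8.314 × (1.57 ln 0.256 + 4.56 ln 0.744) = 29 J/K.

ΔS_mix = 29 J/K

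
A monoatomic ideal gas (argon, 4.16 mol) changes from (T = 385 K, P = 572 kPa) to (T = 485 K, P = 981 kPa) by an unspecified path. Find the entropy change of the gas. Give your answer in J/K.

ΔS = nC_p ln(T₂/T₁) − nR ln(P₂/P₁), with C_p = 5R/2 = 20.79 J mol⁻¹ K⁻¹ for a monoatomic ideal gas.
ΔS = 4.16 × [20.79 × ln(485/385) − 8.314 × ln(981/572)] = 1.31 J/K.

ΔS = 1.31 J/K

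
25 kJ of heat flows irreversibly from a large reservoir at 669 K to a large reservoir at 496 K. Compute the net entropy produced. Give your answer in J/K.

ΔS_hot = −Q/T_H = −25000/669 = -37.37 J/K and ΔS_cold = +Q/T_C = 25000/496 = 50.4 J/K.
ΔS_total = -37.37 + 50.4 = 13 J/K, positive as the second law requires.

ΔS_total = 13 J/K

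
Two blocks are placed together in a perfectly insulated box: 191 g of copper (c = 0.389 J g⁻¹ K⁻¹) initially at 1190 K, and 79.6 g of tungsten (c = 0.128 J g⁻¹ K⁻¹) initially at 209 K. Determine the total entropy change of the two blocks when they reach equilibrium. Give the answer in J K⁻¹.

ΔS_total = 8.88 J/K

Energy balance: T_f = (m₁c₁T₁ + m₂c₂T₂)/(m₁c₁ + m₂c₂) = 1071.7 K.
ΔS₁ = m₁c₁ ln(T_f/T₁) = 74.299 × ln(1071.7/1190) = -7.78 J/K.
ΔS₂ = m₂c₂ ln(T_f/T₂) = 10.1888 × ln(1071.7/209) = 16.66 J/K.
ΔS_total = -7.78 + 16.66 = 8.88 J/K.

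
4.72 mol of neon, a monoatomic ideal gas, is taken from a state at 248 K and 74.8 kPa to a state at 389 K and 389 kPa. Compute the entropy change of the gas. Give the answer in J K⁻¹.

ΔS = -20.5 J/K

ΔS = nC_p ln(T₂/T₁) − nR ln(P₂/P₁), with C_p = 5R/2 = 20.79 J mol⁻¹ K⁻¹ for a monoatomic ideal gas.
ΔS = 4.72 × [20.79 × ln(389/248) − 8.314 × ln(389/74.8)] = -20.5 J/K.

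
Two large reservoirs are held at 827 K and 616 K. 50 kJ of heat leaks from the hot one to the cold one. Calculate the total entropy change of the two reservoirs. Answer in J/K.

ΔS_total = 20.7 J/K

ΔS_hot = −Q/T_H = −50000/827 = -60.46 J/K and ΔS_cold = +Q/T_C = 50000/616 = 81.17 J/K.
ΔS_total = -60.46 + 81.17 = 20.7 J/K, positive as the second law requires.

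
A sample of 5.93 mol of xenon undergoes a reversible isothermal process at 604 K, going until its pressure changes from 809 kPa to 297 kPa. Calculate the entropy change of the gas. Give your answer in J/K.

For an isothermal ideal gas ΔS_gas = nR ln(P₁/P₂) = 5.93 × 8.314 × ln(809/297) = 49.4 J/K.

ΔS_gas = 49.4 J/K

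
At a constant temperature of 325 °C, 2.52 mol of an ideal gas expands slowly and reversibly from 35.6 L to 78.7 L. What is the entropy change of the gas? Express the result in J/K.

ΔS_gas = 16.6 J/K

For an isothermal ideal gas ΔS_gas = nR ln(V₂/V₁) = 2.52 × 8.314 × ln(78.7/35.6) = 16.6 J/K.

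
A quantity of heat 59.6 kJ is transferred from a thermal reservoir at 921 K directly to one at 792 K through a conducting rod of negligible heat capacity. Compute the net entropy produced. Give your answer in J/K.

ΔS_total = 10.5 J/K

ΔS_hot = −Q/T_H = −59600/921 = -64.71 J/K and ΔS_cold = +Q/T_C = 59600/792 = 75.25 J/K.
ΔS_total = -64.71 + 75.25 = 10.5 J/K, positive as the second law requires.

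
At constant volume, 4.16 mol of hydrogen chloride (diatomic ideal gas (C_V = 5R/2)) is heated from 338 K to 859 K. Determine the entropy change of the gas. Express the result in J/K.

ΔS = 80.6 J/K

At constant volume, ΔS = nC_V ln(T₂/T₁) with C_V = 5R/2 = 20.79 J mol⁻¹ K⁻¹.
ΔS = 4.16 × 20.79 × ln(859/338) = 80.6 J/K.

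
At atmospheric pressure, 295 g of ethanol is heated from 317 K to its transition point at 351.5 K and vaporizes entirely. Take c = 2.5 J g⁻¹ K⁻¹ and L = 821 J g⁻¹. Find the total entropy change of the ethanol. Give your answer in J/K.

Warming step: ΔS₁ = m c ln(T_tr/T_i) = 295 × 2.5 × ln(351.5/317) = 76.19 J/K.
Phase change: ΔS₂ = +mL/T_tr = 295 × 821 / 351.5 = 689 J/K.
ΔS_total = (76.19) + (689) = 765 J/K.

ΔS = 765 J/K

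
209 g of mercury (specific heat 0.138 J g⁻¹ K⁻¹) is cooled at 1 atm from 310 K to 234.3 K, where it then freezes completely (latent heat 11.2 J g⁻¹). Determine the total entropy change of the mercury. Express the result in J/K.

ΔS = -18.1 J/K

Cooling step: ΔS₁ = m c ln(T_tr/T_i) = 209 × 0.138 × ln(234.3/310) = -8.075 J/K.
Phase change: ΔS₂ = −mL/T_tr = −209 × 11.2 / 234.3 = -9.991 J/K.
ΔS_total = (-8.075) + (-9.991) = -18.1 J/K.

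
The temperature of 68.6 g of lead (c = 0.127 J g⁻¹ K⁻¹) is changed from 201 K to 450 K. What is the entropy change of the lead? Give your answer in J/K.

ΔS = ∫dQ_rev/T = m c ln(T₂/T₁) = 68.6 × 0.127 × ln(450/201) = 7.02 J/K.

ΔS = 7.02 J/K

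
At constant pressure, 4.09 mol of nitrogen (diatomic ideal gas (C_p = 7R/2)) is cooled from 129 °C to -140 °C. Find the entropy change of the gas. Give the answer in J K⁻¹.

In kelvin: T₁ = 402.15 K, T₂ = 133.15 K. At constant pressure, ΔS = nC_p ln(T₂/T₁) with C_p = 7R/2 = 29.1 J mol⁻¹ K⁻¹.
ΔS = 4.09 × 29.1 × ln(133.15/402.15) = -132 J/K.

ΔS = -132 J/K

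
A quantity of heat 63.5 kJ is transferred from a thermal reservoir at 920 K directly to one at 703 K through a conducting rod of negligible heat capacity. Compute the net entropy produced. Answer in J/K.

ΔS_hot = −Q/T_H = −63500/920 = -69.02 J/K and ΔS_cold = +Q/T_C = 63500/703 = 90.33 J/K.
ΔS_total = -69.02 + 90.33 = 21.3 J/K, positive as the second law requires.

ΔS_total = 21.3 J/K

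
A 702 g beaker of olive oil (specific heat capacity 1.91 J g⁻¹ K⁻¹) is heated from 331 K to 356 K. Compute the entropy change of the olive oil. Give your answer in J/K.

ΔS = 97.6 J/K

ΔS = ∫dQ_rev/T = m c ln(T₂/T₁) = 702 × 1.91 × ln(356/331) = 97.6 J/K.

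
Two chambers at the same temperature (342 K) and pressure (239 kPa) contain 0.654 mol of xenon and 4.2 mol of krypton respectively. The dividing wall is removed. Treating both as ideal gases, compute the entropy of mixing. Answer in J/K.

Mole fractions: x_A = 0.654/4.85 = 0.135, x_B = 0.865.
ΔS_mix = −R(n_A ln x_A + n_B ln x_B) = −8.314 × (0.654 ln 0.135 + 4.2 ln 0.865) = 16 J/K.

ΔS_mix = 16 J/K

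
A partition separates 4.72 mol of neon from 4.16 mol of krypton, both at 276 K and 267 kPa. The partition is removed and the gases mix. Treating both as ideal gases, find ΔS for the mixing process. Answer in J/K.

ΔS_mix = 51 J/K

Mole fractions: x_A = 4.72/8.88 = 0.532, x_B = 0.468.
ΔS_mix = −R(n_A ln x_A + n_B ln x_B) = −8.314 × (4.72 ln 0.532 + 4.16 ln 0.468) = 51 J/K.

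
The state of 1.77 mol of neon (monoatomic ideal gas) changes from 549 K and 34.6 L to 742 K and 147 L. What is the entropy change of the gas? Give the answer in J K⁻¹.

Entropy is a state function: ΔS = nC_V ln(T₂/T₁) + nR ln(V₂/V₁), with C_V = 3R/2 = 12.47 J mol⁻¹ K⁻¹ for a monoatomic ideal gas.
ΔS = 1.77 × [12.47 × ln(742/549) + 8.314 × ln(147/34.6)] = 27.9 J/K.

ΔS = 27.9 J/K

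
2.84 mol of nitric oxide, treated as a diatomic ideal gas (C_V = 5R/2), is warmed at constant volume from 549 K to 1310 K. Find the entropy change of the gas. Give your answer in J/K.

ΔS = 51.3 J/K

At constant volume, ΔS = nC_V ln(T₂/T₁) with C_V = 5R/2 = 20.79 J mol⁻¹ K⁻¹.
ΔS = 2.84 × 20.79 × ln(1310/549) = 51.3 J/K.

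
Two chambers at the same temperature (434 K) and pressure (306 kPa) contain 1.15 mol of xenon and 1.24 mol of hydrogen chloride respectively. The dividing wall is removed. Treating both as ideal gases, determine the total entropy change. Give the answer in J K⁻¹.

ΔS_mix = 13.8 J/K

Mole fractions: x_A = 1.15/2.39 = 0.481, x_B = 0.519.
ΔS_mix = −R(n_A ln x_A + n_B ln x_B) = −8.314 × (1.15 ln 0.481 + 1.24 ln 0.519) = 13.8 J/K.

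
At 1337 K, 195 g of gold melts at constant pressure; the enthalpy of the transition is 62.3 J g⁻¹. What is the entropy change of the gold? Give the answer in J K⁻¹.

Heat absorbed by the substance: Q = mL = 195 × 62.3 = 12148.5 J.
At constant T, ΔS = Q_rev/T = 12148.5 / 1337 = 9.09 J/K.

ΔS = 9.09 J/K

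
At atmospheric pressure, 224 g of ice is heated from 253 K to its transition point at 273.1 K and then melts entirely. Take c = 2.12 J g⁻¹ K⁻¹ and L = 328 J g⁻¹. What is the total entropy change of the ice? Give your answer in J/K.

Warming step: ΔS₁ = m c ln(T_tr/T_i) = 224 × 2.12 × ln(273.1/253) = 36.3 J/K.
Phase change: ΔS₂ = +mL/T_tr = 224 × 328 / 273.1 = 269 J/K.
ΔS_total = (36.3) + (269) = 305 J/K.

ΔS = 305 J/K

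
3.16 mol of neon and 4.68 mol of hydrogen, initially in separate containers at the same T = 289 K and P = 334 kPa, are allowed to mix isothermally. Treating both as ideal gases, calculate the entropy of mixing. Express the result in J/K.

Mole fractions: x_A = 3.16/7.84 = 0.403, x_B = 0.597.
ΔS_mix = −R(n_A ln x_A + n_B ln x_B) = −8.314 × (3.16 ln 0.403 + 4.68 ln 0.597) = 43.9 J/K.

ΔS_mix = 43.9 J/K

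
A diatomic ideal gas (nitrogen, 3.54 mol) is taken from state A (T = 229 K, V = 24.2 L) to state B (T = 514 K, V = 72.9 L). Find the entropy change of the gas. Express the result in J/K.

Entropy is a state function: ΔS = nC_V ln(T₂/T₁) + nR ln(V₂/V₁), with C_V = 5R/2 = 20.79 J mol⁻¹ K⁻¹ for a diatomic ideal gas.
ΔS = 3.54 × [20.79 × ln(514/229) + 8.314 × ln(72.9/24.2)] = 91.9 J/K.

ΔS = 91.9 J/K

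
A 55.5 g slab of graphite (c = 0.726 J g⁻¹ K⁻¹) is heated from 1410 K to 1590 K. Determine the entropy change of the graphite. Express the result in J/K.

ΔS = ∫dQ_rev/T = m c ln(T₂/T₁) = 55.5 × 0.726 × ln(1590/1410) = 4.84 J/K.

ΔS = 4.84 J/K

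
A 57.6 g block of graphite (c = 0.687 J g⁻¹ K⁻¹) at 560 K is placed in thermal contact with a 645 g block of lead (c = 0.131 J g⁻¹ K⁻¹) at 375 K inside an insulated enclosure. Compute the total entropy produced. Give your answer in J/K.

ΔS_total = 2.26 J/K

Energy balance: T_f = (m₁c₁T₁ + m₂c₂T₂)/(m₁c₁ + m₂c₂) = 434.01 K.
ΔS₁ = m₁c₁ ln(T_f/T₁) = 39.5712 × ln(434.01/560) = -10.09 J/K.
ΔS₂ = m₂c₂ ln(T_f/T₂) = 84.495 × ln(434.01/375) = 12.35 J/K.
ΔS_total = -10.09 + 12.35 = 2.26 J/K.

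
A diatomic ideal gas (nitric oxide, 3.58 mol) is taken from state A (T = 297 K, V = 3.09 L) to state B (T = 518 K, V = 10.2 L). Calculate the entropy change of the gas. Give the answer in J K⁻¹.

Entropy is a state function: ΔS = nC_V ln(T₂/T₁) + nR ln(V₂/V₁), with C_V = 5R/2 = 20.79 J mol⁻¹ K⁻¹ for a diatomic ideal gas.
ΔS = 3.58 × [20.79 × ln(518/297) + 8.314 × ln(10.2/3.09)] = 76.9 J/K.

ΔS = 76.9 J/K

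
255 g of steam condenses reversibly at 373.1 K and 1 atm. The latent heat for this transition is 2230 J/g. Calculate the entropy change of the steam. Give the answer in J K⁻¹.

Heat released by the substance: Q = −mL = −255 × 2230 = −568650 J.
At constant T, ΔS = Q_rev/T = −568650 / 373.1 = -1520 J/K.

ΔS = -1520 J/K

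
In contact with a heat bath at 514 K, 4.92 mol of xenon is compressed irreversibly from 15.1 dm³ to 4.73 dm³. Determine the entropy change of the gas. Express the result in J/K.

Entropy is a state function, so ΔS_gas depends only on the end states.
For an isothermal ideal gas ΔS_gas = nR ln(V₂/V₁) = 4.92 × 8.314 × ln(4.73/15.1) = -47.5 J/K.

ΔS_gas = -47.5 J/K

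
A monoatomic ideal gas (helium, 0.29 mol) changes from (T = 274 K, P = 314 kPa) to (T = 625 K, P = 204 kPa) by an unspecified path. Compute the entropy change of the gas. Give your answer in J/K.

ΔS = 6.01 J/K

ΔS = nC_p ln(T₂/T₁) − nR ln(P₂/P₁), with C_p = 5R/2 = 20.79 J mol⁻¹ K⁻¹ for a monoatomic ideal gas.
ΔS = 0.29 × [20.79 × ln(625/274) − 8.314 × ln(204/314)] = 6.01 J/K.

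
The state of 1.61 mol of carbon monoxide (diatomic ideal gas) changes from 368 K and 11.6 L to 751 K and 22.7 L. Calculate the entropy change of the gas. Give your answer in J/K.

Entropy is a state function: ΔS = nC_V ln(T₂/T₁) + nR ln(V₂/V₁), with C_V = 5R/2 = 20.79 J mol⁻¹ K⁻¹ for a diatomic ideal gas.
ΔS = 1.61 × [20.79 × ln(751/368) + 8.314 × ln(22.7/11.6)] = 32.9 J/K.

ΔS = 32.9 J/K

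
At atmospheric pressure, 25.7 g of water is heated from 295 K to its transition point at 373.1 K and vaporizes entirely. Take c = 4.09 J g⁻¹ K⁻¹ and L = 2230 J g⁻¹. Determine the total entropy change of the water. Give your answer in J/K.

Warming step: ΔS₁ = m c ln(T_tr/T_i) = 25.7 × 4.09 × ln(373.1/295) = 24.69 J/K.
Phase change: ΔS₂ = +mL/T_tr = 25.7 × 2230 / 373.1 = 153.6 J/K.
ΔS_total = (24.69) + (153.6) = 178 J/K.

ΔS = 178 J/K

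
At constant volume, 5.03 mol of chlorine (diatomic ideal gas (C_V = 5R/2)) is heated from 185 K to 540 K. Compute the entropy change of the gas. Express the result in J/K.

ΔS = 112 J/K

At constant volume, ΔS = nC_V ln(T₂/T₁) with C_V = 5R/2 = 20.79 J mol⁻¹ K⁻¹.
ΔS = 5.03 × 20.79 × ln(540/185) = 112 J/K.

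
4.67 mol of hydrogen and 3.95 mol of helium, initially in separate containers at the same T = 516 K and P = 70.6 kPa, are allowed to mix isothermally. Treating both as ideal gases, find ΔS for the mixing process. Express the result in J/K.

ΔS_mix = 49.4 J/K

Mole fractions: x_A = 4.67/8.62 = 0.542, x_B = 0.458.
ΔS_mix = −R(n_A ln x_A + n_B ln x_B) = −8.314 × (4.67 ln 0.542 + 3.95 ln 0.458) = 49.4 J/K.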